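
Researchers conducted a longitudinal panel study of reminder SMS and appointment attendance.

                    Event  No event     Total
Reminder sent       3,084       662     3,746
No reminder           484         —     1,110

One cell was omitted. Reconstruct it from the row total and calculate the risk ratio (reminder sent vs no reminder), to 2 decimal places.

1.89

The missing cell is in the unexposed row: 1110 − 484 = 626.
So a = 3084, b = 662, c = 484, d = 626.
RR = [a/(a+b)] / [c/(c+d)] = (3084/3746) / (484/1110) = 0.82328/0.43604 = 1.88810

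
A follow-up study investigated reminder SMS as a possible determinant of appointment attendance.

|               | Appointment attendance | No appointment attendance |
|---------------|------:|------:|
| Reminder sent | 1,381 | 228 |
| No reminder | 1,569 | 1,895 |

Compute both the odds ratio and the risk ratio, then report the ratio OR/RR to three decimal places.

Cells: a = 1381, b = 228, c = 1569, d = 1895.
OR = (1381·1895)/(228·1569) = 2616995/357732 = 7.31552
Risk in exposed = 1381/1609 = 0.85830; risk in unexposed = 1569/3464 = 0.45294; RR = 1.89493
OR/RR = 7.31552 / 1.89493 = 3.86058
The outcome is not rare, so the OR lies further from 1 than the RR.

3.861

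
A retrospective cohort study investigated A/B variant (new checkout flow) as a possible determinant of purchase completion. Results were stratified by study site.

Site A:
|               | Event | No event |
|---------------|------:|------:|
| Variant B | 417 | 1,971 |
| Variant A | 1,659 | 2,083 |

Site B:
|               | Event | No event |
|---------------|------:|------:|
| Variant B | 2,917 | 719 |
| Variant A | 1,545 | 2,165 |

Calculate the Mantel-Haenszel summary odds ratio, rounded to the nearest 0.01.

OR_MH = Σ(aᵢdᵢ/nᵢ) / Σ(bᵢcᵢ/nᵢ), where nᵢ is the stratum total.
Stratum 1 (Site A): n = 6130; a·d/n = 417·2083/6130 = 141.6984; b·c/n = 1971·1659/6130 = 533.4240
Stratum 2 (Site B): n = 7346; a·d/n = 2917·2165/7346 = 859.6930; b·c/n = 719·1545/7346 = 151.2190
OR_MH = (141.6984 + 859.6930) / (533.4240 + 151.2190) = 1001.3914 / 684.6430 = 1.46265

1.46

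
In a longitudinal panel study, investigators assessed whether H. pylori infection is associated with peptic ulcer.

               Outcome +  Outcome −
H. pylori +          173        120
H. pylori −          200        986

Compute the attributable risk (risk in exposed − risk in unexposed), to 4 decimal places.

0.4218

Cells: a = 173, b = 120, c = 200, d = 986.
Risk in exposed = 173/293 = 0.590444; risk in unexposed = 200/1186 = 0.168634.
Risk difference = 0.590444 − 0.168634 = 0.421810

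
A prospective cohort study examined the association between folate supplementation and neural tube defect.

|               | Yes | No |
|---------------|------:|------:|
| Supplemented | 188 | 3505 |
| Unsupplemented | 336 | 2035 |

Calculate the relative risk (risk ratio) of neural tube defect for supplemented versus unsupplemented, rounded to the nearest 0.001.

Cells: a = 188, b = 3505, c = 336, d = 2035.
Risk in exposed = 188/3693 = 0.05091; risk in unexposed = 336/2371 = 0.14171.
RR = 0.05091 / 0.14171 = 0.35923
The risk is 64% lower among the exposed than among the unexposed.

0.359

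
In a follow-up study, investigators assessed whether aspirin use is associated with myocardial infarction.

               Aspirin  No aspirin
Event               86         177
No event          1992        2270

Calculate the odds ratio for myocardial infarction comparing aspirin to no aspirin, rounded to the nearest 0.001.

0.554

Reading the table with exposure as columns: a = 86 (Aspirin, case), b = 1992 (Aspirin, non-case), c = 177 (No aspirin, case), d = 2270.
OR = (a·d)/(b·c) = (86 × 2270) / (1992 × 177) = 195220 / 352584 = 0.55368
Exposure is associated with lower odds of myocardial infarction (OR = 0.55 < 1).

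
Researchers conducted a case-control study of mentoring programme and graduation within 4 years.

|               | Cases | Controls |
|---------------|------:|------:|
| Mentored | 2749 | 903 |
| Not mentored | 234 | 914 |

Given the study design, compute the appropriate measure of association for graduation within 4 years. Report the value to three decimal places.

11.891

Cells: a = 2749, b = 903, c = 234, d = 914.
This is a case-control study: participants were sampled on outcome status, so risks in the source population cannot be estimated directly — relative risk is not valid here. The odds ratio is the appropriate measure.
OR = (a·d)/(b·c) = (2749 × 914) / (903 × 234) = 2512586 / 211302 = 11.89097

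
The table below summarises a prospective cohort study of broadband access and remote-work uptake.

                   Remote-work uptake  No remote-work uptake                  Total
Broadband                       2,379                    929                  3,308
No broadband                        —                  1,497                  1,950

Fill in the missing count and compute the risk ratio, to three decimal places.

3.096

The missing cell is in the unexposed row: 1950 − 1497 = 453.
So a = 2379, b = 929, c = 453, d = 1497.
RR = [a/(a+b)] / [c/(c+d)] = (2379/3308) / (453/1950) = 0.71917/0.23231 = 3.09575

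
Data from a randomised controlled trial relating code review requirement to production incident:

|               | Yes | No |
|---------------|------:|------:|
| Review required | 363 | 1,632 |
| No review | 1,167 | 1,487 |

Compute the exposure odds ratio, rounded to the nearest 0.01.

Cells: a = 363, b = 1632, c = 1167, d = 1487.
OR = (a·d)/(b·c) = (363 × 1487) / (1632 × 1167) = 539781 / 1904544 = 0.28342
Exposure is associated with lower odds of production incident (OR = 0.28 < 1).

0.28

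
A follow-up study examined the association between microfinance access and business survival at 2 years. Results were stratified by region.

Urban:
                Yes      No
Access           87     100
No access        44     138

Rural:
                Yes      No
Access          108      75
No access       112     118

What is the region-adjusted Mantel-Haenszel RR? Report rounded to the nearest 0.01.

1.43

RR_MH = Σ(aᵢ·n₀ᵢ/nᵢ) / Σ(cᵢ·n₁ᵢ/nᵢ), with n₁ᵢ = aᵢ+bᵢ (exposed), n₀ᵢ = cᵢ+dᵢ (unexposed), nᵢ = n₁ᵢ+n₀ᵢ.
Stratum 1 (Urban): n₁ = 187, n₀ = 182, n = 369; a·n₀/n = 87·182/369 = 42.9106; c·n₁/n = 44·187/369 = 22.2981
Stratum 2 (Rural): n₁ = 183, n₀ = 230, n = 413; a·n₀/n = 108·230/413 = 60.1453; c·n₁/n = 112·183/413 = 49.6271
RR_MH = (42.9106 + 60.1453) / (22.2981 + 49.6271) = 103.0558 / 71.9252 = 1.43282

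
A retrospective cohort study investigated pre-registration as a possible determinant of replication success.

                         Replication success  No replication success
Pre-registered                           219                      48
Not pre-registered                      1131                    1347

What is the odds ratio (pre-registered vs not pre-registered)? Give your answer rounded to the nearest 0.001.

5.434

Cells: a = 219, b = 48, c = 1131, d = 1347.
OR = (a·d)/(b·c) = (219 × 1347) / (48 × 1131) = 294993 / 54288 = 5.43385
The odds of replication success are about 5.43 times as high in the pre-registered group.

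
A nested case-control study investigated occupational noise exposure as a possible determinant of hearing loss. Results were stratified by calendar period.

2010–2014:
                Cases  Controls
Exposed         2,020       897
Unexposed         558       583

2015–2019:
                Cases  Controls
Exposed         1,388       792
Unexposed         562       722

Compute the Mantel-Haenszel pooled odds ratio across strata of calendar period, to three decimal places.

OR_MH = Σ(aᵢdᵢ/nᵢ) / Σ(bᵢcᵢ/nᵢ), where nᵢ is the stratum total.
Stratum 1 (2010–2014): n = 4058; a·d/n = 2020·583/4058 = 290.2070; b·c/n = 897·558/4058 = 123.3430
Stratum 2 (2015–2019): n = 3464; a·d/n = 1388·722/3464 = 289.3002; b·c/n = 792·562/3464 = 128.4942
OR_MH = (290.2070 + 289.3002) / (123.3430 + 128.4942) = 579.5072 / 251.8373 = 2.30112

2.301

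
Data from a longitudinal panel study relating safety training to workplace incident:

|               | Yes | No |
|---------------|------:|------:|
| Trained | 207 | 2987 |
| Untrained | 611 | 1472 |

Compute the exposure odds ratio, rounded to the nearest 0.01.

0.17

Cells: a = 207, b = 2987, c = 611, d = 1472.
OR = (a·d)/(b·c) = (207 × 1472) / (2987 × 611) = 304704 / 1825057 = 0.16696
Exposure is associated with lower odds of workplace incident (OR = 0.17 < 1).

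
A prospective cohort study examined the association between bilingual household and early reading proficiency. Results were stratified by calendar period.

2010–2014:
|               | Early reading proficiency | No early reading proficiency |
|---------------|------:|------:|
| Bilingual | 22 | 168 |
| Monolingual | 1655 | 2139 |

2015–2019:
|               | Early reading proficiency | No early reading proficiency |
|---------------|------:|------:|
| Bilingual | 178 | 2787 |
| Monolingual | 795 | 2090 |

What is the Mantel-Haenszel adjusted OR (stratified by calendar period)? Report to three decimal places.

OR_MH = Σ(aᵢdᵢ/nᵢ) / Σ(bᵢcᵢ/nᵢ), where nᵢ is the stratum total.
Stratum 1 (2010–2014): n = 3984; a·d/n = 22·2139/3984 = 11.8117; b·c/n = 168·1655/3984 = 69.7892
Stratum 2 (2015–2019): n = 5850; a·d/n = 178·2090/5850 = 63.5932; b·c/n = 2787·795/5850 = 378.7462
OR_MH = (11.8117 + 63.5932) / (69.7892 + 378.7462) = 75.4049 / 448.5353 = 0.16811

0.168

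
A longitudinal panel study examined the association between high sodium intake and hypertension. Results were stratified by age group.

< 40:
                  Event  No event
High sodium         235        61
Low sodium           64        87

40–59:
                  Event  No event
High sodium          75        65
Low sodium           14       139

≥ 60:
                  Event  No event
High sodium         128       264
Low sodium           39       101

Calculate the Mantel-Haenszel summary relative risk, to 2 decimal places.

RR_MH = Σ(aᵢ·n₀ᵢ/nᵢ) / Σ(cᵢ·n₁ᵢ/nᵢ), with n₁ᵢ = aᵢ+bᵢ (exposed), n₀ᵢ = cᵢ+dᵢ (unexposed), nᵢ = n₁ᵢ+n₀ᵢ.
Stratum 1 (< 40): n₁ = 296, n₀ = 151, n = 447; a·n₀/n = 235·151/447 = 79.3848; c·n₁/n = 64·296/447 = 42.3803
Stratum 2 (40–59): n₁ = 140, n₀ = 153, n = 293; a·n₀/n = 75·153/293 = 39.1638; c·n₁/n = 14·140/293 = 6.6894
Stratum 3 (≥ 60): n₁ = 392, n₀ = 140, n = 532; a·n₀/n = 128·140/532 = 33.6842; c·n₁/n = 39·392/532 = 28.7368
RR_MH = (79.3848 + 39.1638 + 33.6842) / (42.3803 + 6.6894 + 28.7368) = 152.2328 / 77.8066 = 1.95655

1.96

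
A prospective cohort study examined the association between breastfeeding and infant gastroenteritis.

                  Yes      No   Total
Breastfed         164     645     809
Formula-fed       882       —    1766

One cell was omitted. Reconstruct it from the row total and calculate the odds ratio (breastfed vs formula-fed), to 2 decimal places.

The missing cell is in the unexposed row: 1766 − 882 = 884.
So a = 164, b = 645, c = 882, d = 884.
OR = (a·d)/(b·c) = (164 × 884) / (645 × 882) = 144976 / 568890 = 0.25484

0.25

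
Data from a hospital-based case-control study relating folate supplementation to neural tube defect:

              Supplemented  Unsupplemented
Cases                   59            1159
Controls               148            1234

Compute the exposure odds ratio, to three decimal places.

0.424

Reading the table with exposure as columns: a = 59 (Supplemented, case), b = 148 (Supplemented, non-case), c = 1159 (Unsupplemented, case), d = 1234.
OR = (a·d)/(b·c) = (59 × 1234) / (148 × 1159) = 72806 / 171532 = 0.42445
Exposure is associated with lower odds of neural tube defect (OR = 0.42 < 1).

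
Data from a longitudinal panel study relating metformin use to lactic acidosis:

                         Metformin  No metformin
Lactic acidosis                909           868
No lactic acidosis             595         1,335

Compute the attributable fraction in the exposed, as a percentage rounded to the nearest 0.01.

34.81

Reading the table with exposure as columns: a = 909 (Metformin, case), b = 595 (Metformin, non-case), c = 868 (No metformin, case), d = 1335.
Risk in exposed = 909/1504 = 0.60439; risk in unexposed = 868/2203 = 0.39401.
RR = 0.60439/0.39401 = 1.53395
AR% = (RR − 1)/RR × 100 = (1.53395 − 1)/1.53395 × 100 = 34.8088%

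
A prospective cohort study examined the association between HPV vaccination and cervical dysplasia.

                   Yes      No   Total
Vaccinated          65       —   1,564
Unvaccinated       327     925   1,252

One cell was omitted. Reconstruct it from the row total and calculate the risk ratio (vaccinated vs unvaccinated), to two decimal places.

0.16

The missing cell is in the exposed row: 1564 − 65 = 1499.
So a = 65, b = 1499, c = 327, d = 925.
RR = [a/(a+b)] / [c/(c+d)] = (65/1564) / (327/1252) = 0.04156/0.26118 = 0.15912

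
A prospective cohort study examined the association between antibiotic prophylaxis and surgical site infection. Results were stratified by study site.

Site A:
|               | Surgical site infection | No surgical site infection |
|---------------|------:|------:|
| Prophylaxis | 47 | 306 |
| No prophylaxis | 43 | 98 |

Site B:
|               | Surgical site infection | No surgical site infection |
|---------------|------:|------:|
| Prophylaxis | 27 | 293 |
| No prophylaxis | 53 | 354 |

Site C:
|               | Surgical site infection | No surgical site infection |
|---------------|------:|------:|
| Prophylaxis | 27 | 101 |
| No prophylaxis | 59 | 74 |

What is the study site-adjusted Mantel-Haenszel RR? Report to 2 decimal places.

0.51

RR_MH = Σ(aᵢ·n₀ᵢ/nᵢ) / Σ(cᵢ·n₁ᵢ/nᵢ), with n₁ᵢ = aᵢ+bᵢ (exposed), n₀ᵢ = cᵢ+dᵢ (unexposed), nᵢ = n₁ᵢ+n₀ᵢ.
Stratum 1 (Site A): n₁ = 353, n₀ = 141, n = 494; a·n₀/n = 47·141/494 = 13.4150; c·n₁/n = 43·353/494 = 30.7267
Stratum 2 (Site B): n₁ = 320, n₀ = 407, n = 727; a·n₀/n = 27·407/727 = 15.1155; c·n₁/n = 53·320/727 = 23.3287
Stratum 3 (Site C): n₁ = 128, n₀ = 133, n = 261; a·n₀/n = 27·133/261 = 13.7586; c·n₁/n = 59·128/261 = 28.9349
RR_MH = (13.4150 + 15.1155 + 13.7586) / (30.7267 + 23.3287 + 28.9349) = 42.2891 / 82.9903 = 0.50957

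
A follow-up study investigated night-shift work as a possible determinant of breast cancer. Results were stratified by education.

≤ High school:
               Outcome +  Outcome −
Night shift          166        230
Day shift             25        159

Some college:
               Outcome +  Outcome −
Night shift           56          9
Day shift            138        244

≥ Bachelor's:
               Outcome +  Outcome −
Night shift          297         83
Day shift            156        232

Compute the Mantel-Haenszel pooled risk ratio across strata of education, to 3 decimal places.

2.192

RR_MH = Σ(aᵢ·n₀ᵢ/nᵢ) / Σ(cᵢ·n₁ᵢ/nᵢ), with n₁ᵢ = aᵢ+bᵢ (exposed), n₀ᵢ = cᵢ+dᵢ (unexposed), nᵢ = n₁ᵢ+n₀ᵢ.
Stratum 1 (≤ High school): n₁ = 396, n₀ = 184, n = 580; a·n₀/n = 166·184/580 = 52.6621; c·n₁/n = 25·396/580 = 17.0690
Stratum 2 (Some college): n₁ = 65, n₀ = 382, n = 447; a·n₀/n = 56·382/447 = 47.8568; c·n₁/n = 138·65/447 = 20.0671
Stratum 3 (≥ Bachelor's): n₁ = 380, n₀ = 388, n = 768; a·n₀/n = 297·388/768 = 150.0469; c·n₁/n = 156·380/768 = 77.1875
RR_MH = (52.6621 + 47.8568 + 150.0469) / (17.0690 + 20.0671 + 77.1875) = 250.5658 / 114.3236 = 2.19172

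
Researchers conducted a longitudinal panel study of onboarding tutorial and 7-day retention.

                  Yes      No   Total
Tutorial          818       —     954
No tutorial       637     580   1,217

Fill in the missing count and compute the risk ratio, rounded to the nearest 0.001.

1.638

The missing cell is in the exposed row: 954 − 818 = 136.
So a = 818, b = 136, c = 637, d = 580.
RR = [a/(a+b)] / [c/(c+d)] = (818/954) / (637/1217) = 0.85744/0.52342 = 1.63816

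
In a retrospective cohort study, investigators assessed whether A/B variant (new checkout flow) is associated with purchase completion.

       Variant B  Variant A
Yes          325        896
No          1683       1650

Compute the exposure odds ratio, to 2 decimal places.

Reading the table with exposure as columns: a = 325 (Variant B, case), b = 1683 (Variant B, non-case), c = 896 (Variant A, case), d = 1650.
OR = (a·d)/(b·c) = (325 × 1650) / (1683 × 896) = 536250 / 1507968 = 0.35561
Exposure is associated with lower odds of purchase completion (OR = 0.36 < 1).

0.36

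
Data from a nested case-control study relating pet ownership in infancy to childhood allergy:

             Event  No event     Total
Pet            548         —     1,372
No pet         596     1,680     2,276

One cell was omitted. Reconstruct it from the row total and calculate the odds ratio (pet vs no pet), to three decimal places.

The missing cell is in the exposed row: 1372 − 548 = 824.
So a = 548, b = 824, c = 596, d = 1680.
OR = (a·d)/(b·c) = (548 × 1680) / (824 × 596) = 920640 / 491104 = 1.87463

1.875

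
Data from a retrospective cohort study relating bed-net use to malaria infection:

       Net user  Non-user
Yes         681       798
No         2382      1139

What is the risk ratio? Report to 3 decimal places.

Reading the table with exposure as columns: a = 681 (Net user, case), b = 2382 (Net user, non-case), c = 798 (Non-user, case), d = 1139.
Risk in exposed = 681/3063 = 0.22233; risk in unexposed = 798/1937 = 0.41198.
RR = 0.22233 / 0.41198 = 0.53967
The risk is 46% lower among the exposed than among the unexposed.

0.540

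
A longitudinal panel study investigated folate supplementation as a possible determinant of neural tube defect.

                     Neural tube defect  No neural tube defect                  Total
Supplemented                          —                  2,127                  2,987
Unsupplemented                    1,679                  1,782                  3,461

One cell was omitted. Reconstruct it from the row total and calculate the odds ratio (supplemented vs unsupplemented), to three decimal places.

The missing cell is in the exposed row: 2987 − 2127 = 860.
So a = 860, b = 2127, c = 1679, d = 1782.
OR = (a·d)/(b·c) = (860 × 1782) / (2127 × 1679) = 1532520 / 3571233 = 0.42913

0.429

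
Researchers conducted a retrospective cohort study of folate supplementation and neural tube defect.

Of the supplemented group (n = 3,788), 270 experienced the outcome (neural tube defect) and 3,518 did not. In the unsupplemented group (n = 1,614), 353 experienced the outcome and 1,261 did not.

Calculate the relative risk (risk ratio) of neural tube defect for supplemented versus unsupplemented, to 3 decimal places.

0.326

From the description: a = 270, b = 3518, c = 353, d = 1261.
Risk in exposed = 270/3788 = 0.07128; risk in unexposed = 353/1614 = 0.21871.
RR = 0.07128 / 0.21871 = 0.32590
The risk is 67% lower among the exposed than among the unexposed.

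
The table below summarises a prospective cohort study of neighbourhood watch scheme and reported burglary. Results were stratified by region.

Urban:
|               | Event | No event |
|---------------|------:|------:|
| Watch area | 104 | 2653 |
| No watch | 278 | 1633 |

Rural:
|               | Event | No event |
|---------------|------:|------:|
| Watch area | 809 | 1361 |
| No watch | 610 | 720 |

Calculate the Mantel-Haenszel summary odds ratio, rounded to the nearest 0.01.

0.51

OR_MH = Σ(aᵢdᵢ/nᵢ) / Σ(bᵢcᵢ/nᵢ), where nᵢ is the stratum total.
Stratum 1 (Urban): n = 4668; a·d/n = 104·1633/4668 = 36.3822; b·c/n = 2653·278/4668 = 157.9979
Stratum 2 (Rural): n = 3500; a·d/n = 809·720/3500 = 166.4229; b·c/n = 1361·610/3500 = 237.2029
OR_MH = (36.3822 + 166.4229) / (157.9979 + 237.2029) = 202.8050 / 395.2007 = 0.51317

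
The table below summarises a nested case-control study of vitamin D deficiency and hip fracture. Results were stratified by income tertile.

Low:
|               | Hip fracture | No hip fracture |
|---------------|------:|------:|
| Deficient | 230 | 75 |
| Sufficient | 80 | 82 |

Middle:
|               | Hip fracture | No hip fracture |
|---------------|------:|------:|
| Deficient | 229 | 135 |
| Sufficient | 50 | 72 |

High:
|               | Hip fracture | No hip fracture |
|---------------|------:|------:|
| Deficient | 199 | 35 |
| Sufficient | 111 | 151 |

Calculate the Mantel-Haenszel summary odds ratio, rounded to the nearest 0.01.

3.90

OR_MH = Σ(aᵢdᵢ/nᵢ) / Σ(bᵢcᵢ/nᵢ), where nᵢ is the stratum total.
Stratum 1 (Low): n = 467; a·d/n = 230·82/467 = 40.3854; b·c/n = 75·80/467 = 12.8480
Stratum 2 (Middle): n = 486; a·d/n = 229·72/486 = 33.9259; b·c/n = 135·50/486 = 13.8889
Stratum 3 (High): n = 496; a·d/n = 199·151/496 = 60.5827; b·c/n = 35·111/496 = 7.8327
OR_MH = (40.3854 + 33.9259 + 60.5827) / (12.8480 + 13.8889 + 7.8327) = 134.8940 / 34.5695 = 3.90211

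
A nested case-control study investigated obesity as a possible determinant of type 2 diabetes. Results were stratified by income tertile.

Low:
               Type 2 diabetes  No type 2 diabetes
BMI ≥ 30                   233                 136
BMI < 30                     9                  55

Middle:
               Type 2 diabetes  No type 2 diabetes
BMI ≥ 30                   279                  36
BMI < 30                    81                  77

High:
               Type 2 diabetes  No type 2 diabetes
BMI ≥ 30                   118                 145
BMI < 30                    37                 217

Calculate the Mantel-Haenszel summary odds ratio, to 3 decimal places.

OR_MH = Σ(aᵢdᵢ/nᵢ) / Σ(bᵢcᵢ/nᵢ), where nᵢ is the stratum total.
Stratum 1 (Low): n = 433; a·d/n = 233·55/433 = 29.5958; b·c/n = 136·9/433 = 2.8268
Stratum 2 (Middle): n = 473; a·d/n = 279·77/473 = 45.4186; b·c/n = 36·81/473 = 6.1649
Stratum 3 (High): n = 517; a·d/n = 118·217/517 = 49.5280; b·c/n = 145·37/517 = 10.3772
OR_MH = (29.5958 + 45.4186 + 49.5280) / (2.8268 + 6.1649 + 10.3772) = 124.5425 / 19.3689 = 6.43003

6.430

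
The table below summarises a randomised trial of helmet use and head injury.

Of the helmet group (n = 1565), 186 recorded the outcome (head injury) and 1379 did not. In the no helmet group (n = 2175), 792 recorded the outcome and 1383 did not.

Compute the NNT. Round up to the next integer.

5

Risk in treated group = 186/1565 = 0.11885; risk in control = 792/2175 = 0.36414.
Absolute risk reduction = 0.36414 − 0.11885 = 0.24529
NNT = 1 / ARR = 1 / 0.24529 = 4.077 → round up → 5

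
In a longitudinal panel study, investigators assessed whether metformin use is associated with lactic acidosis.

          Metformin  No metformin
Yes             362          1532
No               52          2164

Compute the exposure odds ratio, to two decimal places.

Reading the table with exposure as columns: a = 362 (Metformin, case), b = 52 (Metformin, non-case), c = 1532 (No metformin, case), d = 2164.
OR = (a·d)/(b·c) = (362 × 2164) / (52 × 1532) = 783368 / 79664 = 9.83340
The odds of lactic acidosis are about 9.83 times as high in the metformin group.

9.83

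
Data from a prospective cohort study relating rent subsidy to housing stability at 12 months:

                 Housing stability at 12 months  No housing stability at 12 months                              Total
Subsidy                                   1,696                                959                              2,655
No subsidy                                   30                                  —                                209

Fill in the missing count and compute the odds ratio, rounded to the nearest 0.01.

The missing cell is in the unexposed row: 209 − 30 = 179.
So a = 1696, b = 959, c = 30, d = 179.
OR = (a·d)/(b·c) = (1696 × 179) / (959 × 30) = 303584 / 28770 = 10.55210

10.55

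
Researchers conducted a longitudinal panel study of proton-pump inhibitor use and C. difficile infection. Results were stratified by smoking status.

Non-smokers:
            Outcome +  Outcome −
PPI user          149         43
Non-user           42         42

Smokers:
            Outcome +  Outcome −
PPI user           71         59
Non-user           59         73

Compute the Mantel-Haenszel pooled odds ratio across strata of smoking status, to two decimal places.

2.14

OR_MH = Σ(aᵢdᵢ/nᵢ) / Σ(bᵢcᵢ/nᵢ), where nᵢ is the stratum total.
Stratum 1 (Non-smokers): n = 276; a·d/n = 149·42/276 = 22.6739; b·c/n = 43·42/276 = 6.5435
Stratum 2 (Smokers): n = 262; a·d/n = 71·73/262 = 19.7824; b·c/n = 59·59/262 = 13.2863
OR_MH = (22.6739 + 19.7824) / (6.5435 + 13.2863) = 42.4564 / 19.8297 = 2.14104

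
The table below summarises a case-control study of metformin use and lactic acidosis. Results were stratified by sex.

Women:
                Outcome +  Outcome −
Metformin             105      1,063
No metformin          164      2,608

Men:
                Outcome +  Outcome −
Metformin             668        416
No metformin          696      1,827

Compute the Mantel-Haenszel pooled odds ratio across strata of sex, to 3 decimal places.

OR_MH = Σ(aᵢdᵢ/nᵢ) / Σ(bᵢcᵢ/nᵢ), where nᵢ is the stratum total.
Stratum 1 (Women): n = 3940; a·d/n = 105·2608/3940 = 69.5025; b·c/n = 1063·164/3940 = 44.2467
Stratum 2 (Men): n = 3607; a·d/n = 668·1827/3607 = 338.3521; b·c/n = 416·696/3607 = 80.2706
OR_MH = (69.5025 + 338.3521) / (44.2467 + 80.2706) = 407.8546 / 124.5173 = 3.27549

3.275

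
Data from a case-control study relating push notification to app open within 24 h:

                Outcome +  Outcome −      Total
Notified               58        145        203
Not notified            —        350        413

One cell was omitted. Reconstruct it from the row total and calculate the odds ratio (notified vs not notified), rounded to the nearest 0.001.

2.222

The missing cell is in the unexposed row: 413 − 350 = 63.
So a = 58, b = 145, c = 63, d = 350.
OR = (a·d)/(b·c) = (58 × 350) / (145 × 63) = 20300 / 9135 = 2.22222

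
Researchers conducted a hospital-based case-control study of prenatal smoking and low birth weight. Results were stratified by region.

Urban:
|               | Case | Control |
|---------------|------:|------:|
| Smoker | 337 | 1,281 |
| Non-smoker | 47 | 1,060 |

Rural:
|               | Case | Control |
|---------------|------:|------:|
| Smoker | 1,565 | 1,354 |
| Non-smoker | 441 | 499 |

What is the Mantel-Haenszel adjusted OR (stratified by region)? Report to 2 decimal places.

1.89

OR_MH = Σ(aᵢdᵢ/nᵢ) / Σ(bᵢcᵢ/nᵢ), where nᵢ is the stratum total.
Stratum 1 (Urban): n = 2725; a·d/n = 337·1060/2725 = 131.0899; b·c/n = 1281·47/2725 = 22.0943
Stratum 2 (Rural): n = 3859; a·d/n = 1565·499/3859 = 202.3672; b·c/n = 1354·441/3859 = 154.7328
OR_MH = (131.0899 + 202.3672) / (22.0943 + 154.7328) = 333.4571 / 176.8271 = 1.88578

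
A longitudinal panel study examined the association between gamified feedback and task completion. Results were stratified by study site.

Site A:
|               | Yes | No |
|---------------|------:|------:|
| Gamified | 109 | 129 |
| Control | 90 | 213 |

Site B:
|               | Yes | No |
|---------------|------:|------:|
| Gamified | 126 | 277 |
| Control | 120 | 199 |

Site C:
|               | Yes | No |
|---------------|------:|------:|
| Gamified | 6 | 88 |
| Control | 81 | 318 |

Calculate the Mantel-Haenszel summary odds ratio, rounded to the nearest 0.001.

0.995

OR_MH = Σ(aᵢdᵢ/nᵢ) / Σ(bᵢcᵢ/nᵢ), where nᵢ is the stratum total.
Stratum 1 (Site A): n = 541; a·d/n = 109·213/541 = 42.9150; b·c/n = 129·90/541 = 21.4603
Stratum 2 (Site B): n = 722; a·d/n = 126·199/722 = 34.7285; b·c/n = 277·120/722 = 46.0388
Stratum 3 (Site C): n = 493; a·d/n = 6·318/493 = 3.8702; b·c/n = 88·81/493 = 14.4584
OR_MH = (42.9150 + 34.7285 + 3.8702) / (21.4603 + 46.0388 + 14.4584) = 81.5137 / 81.9575 = 0.99459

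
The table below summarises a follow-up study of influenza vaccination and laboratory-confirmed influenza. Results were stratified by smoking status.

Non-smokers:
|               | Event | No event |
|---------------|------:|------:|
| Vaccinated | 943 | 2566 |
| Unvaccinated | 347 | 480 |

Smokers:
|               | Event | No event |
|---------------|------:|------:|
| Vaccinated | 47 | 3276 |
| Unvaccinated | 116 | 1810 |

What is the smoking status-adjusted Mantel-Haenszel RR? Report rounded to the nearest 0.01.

0.56

RR_MH = Σ(aᵢ·n₀ᵢ/nᵢ) / Σ(cᵢ·n₁ᵢ/nᵢ), with n₁ᵢ = aᵢ+bᵢ (exposed), n₀ᵢ = cᵢ+dᵢ (unexposed), nᵢ = n₁ᵢ+n₀ᵢ.
Stratum 1 (Non-smokers): n₁ = 3509, n₀ = 827, n = 4336; a·n₀/n = 943·827/4336 = 179.8572; c·n₁/n = 347·3509/4336 = 280.8171
Stratum 2 (Smokers): n₁ = 3323, n₀ = 1926, n = 5249; a·n₀/n = 47·1926/5249 = 17.2456; c·n₁/n = 116·3323/5249 = 73.4365
RR_MH = (179.8572 + 17.2456) / (280.8171 + 73.4365) = 197.1028 / 354.2536 = 0.55639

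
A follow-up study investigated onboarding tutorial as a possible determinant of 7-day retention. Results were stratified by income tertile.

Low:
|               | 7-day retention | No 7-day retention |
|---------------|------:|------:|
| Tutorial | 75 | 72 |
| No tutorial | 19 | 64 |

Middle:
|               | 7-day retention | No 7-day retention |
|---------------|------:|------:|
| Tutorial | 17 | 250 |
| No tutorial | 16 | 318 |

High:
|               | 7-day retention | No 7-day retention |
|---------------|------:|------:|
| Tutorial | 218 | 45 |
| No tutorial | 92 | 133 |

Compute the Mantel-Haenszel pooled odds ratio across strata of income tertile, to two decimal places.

OR_MH = Σ(aᵢdᵢ/nᵢ) / Σ(bᵢcᵢ/nᵢ), where nᵢ is the stratum total.
Stratum 1 (Low): n = 230; a·d/n = 75·64/230 = 20.8696; b·c/n = 72·19/230 = 5.9478
Stratum 2 (Middle): n = 601; a·d/n = 17·318/601 = 8.9950; b·c/n = 250·16/601 = 6.6556
Stratum 3 (High): n = 488; a·d/n = 218·133/488 = 59.4139; b·c/n = 45·92/488 = 8.4836
OR_MH = (20.8696 + 8.9950 + 59.4139) / (5.9478 + 6.6556 + 8.4836) = 89.2785 / 21.0870 = 4.23382

4.23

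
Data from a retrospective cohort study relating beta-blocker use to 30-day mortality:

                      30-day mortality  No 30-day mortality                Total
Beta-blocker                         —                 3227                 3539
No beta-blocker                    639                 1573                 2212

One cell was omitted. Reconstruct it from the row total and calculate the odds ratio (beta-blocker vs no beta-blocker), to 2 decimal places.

The missing cell is in the exposed row: 3539 − 3227 = 312.
So a = 312, b = 3227, c = 639, d = 1573.
OR = (a·d)/(b·c) = (312 × 1573) / (3227 × 639) = 490776 / 2062053 = 0.23800

0.24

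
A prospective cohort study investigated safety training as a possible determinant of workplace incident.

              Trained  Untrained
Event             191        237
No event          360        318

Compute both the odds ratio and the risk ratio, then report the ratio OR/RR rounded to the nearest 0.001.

0.877

Reading the table with exposure as columns: a = 191 (Trained, case), b = 360 (Trained, non-case), c = 237 (Untrained, case), d = 318.
OR = (191·318)/(360·237) = 60738/85320 = 0.71188
Risk in exposed = 191/551 = 0.34664; risk in unexposed = 237/555 = 0.42703; RR = 0.81176
OR/RR = 0.71188 / 0.81176 = 0.87697
The outcome is not rare, so the OR lies further from 1 than the RR.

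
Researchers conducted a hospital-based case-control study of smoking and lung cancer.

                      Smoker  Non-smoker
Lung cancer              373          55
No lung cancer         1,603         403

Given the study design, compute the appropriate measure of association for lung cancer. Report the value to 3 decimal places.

1.705

Reading the table with exposure as columns: a = 373 (Smoker, case), b = 1603 (Smoker, non-case), c = 55 (Non-smoker, case), d = 403.
This is a hospital-based case-control study: participants were sampled on outcome status, so risks in the source population cannot be estimated directly — relative risk is not valid here. The odds ratio is the appropriate measure.
OR = (a·d)/(b·c) = (373 × 403) / (1603 × 55) = 150319 / 88165 = 1.70497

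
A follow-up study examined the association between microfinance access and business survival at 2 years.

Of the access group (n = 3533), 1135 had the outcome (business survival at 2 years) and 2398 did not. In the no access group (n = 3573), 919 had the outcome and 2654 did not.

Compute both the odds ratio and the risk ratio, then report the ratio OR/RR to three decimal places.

1.094

From the description: a = 1135, b = 2398, c = 919, d = 2654.
OR = (1135·2654)/(2398·919) = 3012290/2203762 = 1.36689
Risk in exposed = 1135/3533 = 0.32126; risk in unexposed = 919/3573 = 0.25721; RR = 1.24902
OR/RR = 1.36689 / 1.24902 = 1.09437
The outcome is not rare, so the OR lies further from 1 than the RR.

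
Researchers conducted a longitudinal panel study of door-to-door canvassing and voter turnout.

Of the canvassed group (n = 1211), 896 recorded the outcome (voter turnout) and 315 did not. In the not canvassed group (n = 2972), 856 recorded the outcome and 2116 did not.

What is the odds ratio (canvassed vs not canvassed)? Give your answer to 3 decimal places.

From the description: a = 896, b = 315, c = 856, d = 2116.
OR = (a·d)/(b·c) = (896 × 2116) / (315 × 856) = 1895936 / 269640 = 7.03136
The odds of voter turnout are about 7.03 times as high in the canvassed group.

7.031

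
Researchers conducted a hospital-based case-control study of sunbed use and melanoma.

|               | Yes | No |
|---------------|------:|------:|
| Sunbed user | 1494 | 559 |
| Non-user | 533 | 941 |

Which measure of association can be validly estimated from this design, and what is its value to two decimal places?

Cells: a = 1494, b = 559, c = 533, d = 941.
This is a hospital-based case-control study: participants were sampled on outcome status, so risks in the source population cannot be estimated directly — relative risk is not valid here. The odds ratio is the appropriate measure.
OR = (a·d)/(b·c) = (1494 × 941) / (559 × 533) = 1405854 / 297947 = 4.71847

4.72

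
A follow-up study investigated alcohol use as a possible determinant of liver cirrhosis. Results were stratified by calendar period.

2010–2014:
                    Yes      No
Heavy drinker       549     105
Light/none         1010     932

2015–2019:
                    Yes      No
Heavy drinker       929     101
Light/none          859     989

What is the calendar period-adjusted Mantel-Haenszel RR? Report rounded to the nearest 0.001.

1.793

RR_MH = Σ(aᵢ·n₀ᵢ/nᵢ) / Σ(cᵢ·n₁ᵢ/nᵢ), with n₁ᵢ = aᵢ+bᵢ (exposed), n₀ᵢ = cᵢ+dᵢ (unexposed), nᵢ = n₁ᵢ+n₀ᵢ.
Stratum 1 (2010–2014): n₁ = 654, n₀ = 1942, n = 2596; a·n₀/n = 549·1942/2596 = 410.6926; c·n₁/n = 1010·654/2596 = 254.4453
Stratum 2 (2015–2019): n₁ = 1030, n₀ = 1848, n = 2878; a·n₀/n = 929·1848/2878 = 596.5226; c·n₁/n = 859·1030/2878 = 307.4253
RR_MH = (410.6926 + 596.5226) / (254.4453 + 307.4253) = 1007.2152 / 561.8706 = 1.79261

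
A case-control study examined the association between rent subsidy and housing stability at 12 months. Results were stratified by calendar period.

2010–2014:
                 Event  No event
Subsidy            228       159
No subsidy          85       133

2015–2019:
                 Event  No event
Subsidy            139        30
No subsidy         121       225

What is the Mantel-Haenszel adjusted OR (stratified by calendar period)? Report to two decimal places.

3.77

OR_MH = Σ(aᵢdᵢ/nᵢ) / Σ(bᵢcᵢ/nᵢ), where nᵢ is the stratum total.
Stratum 1 (2010–2014): n = 605; a·d/n = 228·133/605 = 50.1223; b·c/n = 159·85/605 = 22.3388
Stratum 2 (2015–2019): n = 515; a·d/n = 139·225/515 = 60.7282; b·c/n = 30·121/515 = 7.0485
OR_MH = (50.1223 + 60.7282) / (22.3388 + 7.0485) = 110.8505 / 29.3874 = 3.77204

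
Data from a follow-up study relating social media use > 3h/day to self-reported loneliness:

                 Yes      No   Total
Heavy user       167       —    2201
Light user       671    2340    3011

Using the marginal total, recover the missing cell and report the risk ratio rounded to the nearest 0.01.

0.34

The missing cell is in the exposed row: 2201 − 167 = 2034.
So a = 167, b = 2034, c = 671, d = 2340.
RR = [a/(a+b)] / [c/(c+d)] = (167/2201) / (671/3011) = 0.07587/0.22285 = 0.34047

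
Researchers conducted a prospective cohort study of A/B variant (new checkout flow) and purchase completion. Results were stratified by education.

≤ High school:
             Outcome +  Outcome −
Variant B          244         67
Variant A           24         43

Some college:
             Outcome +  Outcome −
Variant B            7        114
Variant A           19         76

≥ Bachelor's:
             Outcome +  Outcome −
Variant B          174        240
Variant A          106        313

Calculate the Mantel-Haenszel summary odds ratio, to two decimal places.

2.13

OR_MH = Σ(aᵢdᵢ/nᵢ) / Σ(bᵢcᵢ/nᵢ), where nᵢ is the stratum total.
Stratum 1 (≤ High school): n = 378; a·d/n = 244·43/378 = 27.7566; b·c/n = 67·24/378 = 4.2540
Stratum 2 (Some college): n = 216; a·d/n = 7·76/216 = 2.4630; b·c/n = 114·19/216 = 10.0278
Stratum 3 (≥ Bachelor's): n = 833; a·d/n = 174·313/833 = 65.3806; b·c/n = 240·106/833 = 30.5402
OR_MH = (27.7566 + 2.4630 + 65.3806) / (4.2540 + 10.0278 + 30.5402) = 95.6001 / 44.8220 = 2.13289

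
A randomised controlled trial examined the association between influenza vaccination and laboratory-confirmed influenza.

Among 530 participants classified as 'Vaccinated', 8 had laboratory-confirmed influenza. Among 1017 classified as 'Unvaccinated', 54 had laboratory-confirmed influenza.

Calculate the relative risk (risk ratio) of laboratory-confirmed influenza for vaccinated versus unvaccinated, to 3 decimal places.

0.284

From the description: a = 8, b = 522, c = 54, d = 963.
Risk in exposed = 8/530 = 0.01509; risk in unexposed = 54/1017 = 0.05310.
RR = 0.01509 / 0.05310 = 0.28428
The risk is 72% lower among the exposed than among the unexposed.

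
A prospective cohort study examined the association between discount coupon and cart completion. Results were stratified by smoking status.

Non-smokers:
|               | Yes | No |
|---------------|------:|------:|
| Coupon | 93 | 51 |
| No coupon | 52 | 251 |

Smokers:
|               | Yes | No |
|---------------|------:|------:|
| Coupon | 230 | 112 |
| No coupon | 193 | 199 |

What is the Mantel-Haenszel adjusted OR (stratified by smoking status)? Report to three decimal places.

OR_MH = Σ(aᵢdᵢ/nᵢ) / Σ(bᵢcᵢ/nᵢ), where nᵢ is the stratum total.
Stratum 1 (Non-smokers): n = 447; a·d/n = 93·251/447 = 52.2215; b·c/n = 51·52/447 = 5.9329
Stratum 2 (Smokers): n = 734; a·d/n = 230·199/734 = 62.3569; b·c/n = 112·193/734 = 29.4496
OR_MH = (52.2215 + 62.3569) / (5.9329 + 29.4496) = 114.5784 / 35.3825 = 3.23828

3.238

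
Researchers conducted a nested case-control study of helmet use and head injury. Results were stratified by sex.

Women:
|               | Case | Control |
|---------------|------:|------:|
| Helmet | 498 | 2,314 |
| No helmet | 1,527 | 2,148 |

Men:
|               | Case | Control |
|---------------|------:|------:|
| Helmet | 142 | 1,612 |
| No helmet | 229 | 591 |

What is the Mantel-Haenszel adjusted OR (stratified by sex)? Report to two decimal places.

0.29

OR_MH = Σ(aᵢdᵢ/nᵢ) / Σ(bᵢcᵢ/nᵢ), where nᵢ is the stratum total.
Stratum 1 (Women): n = 6487; a·d/n = 498·2148/6487 = 164.8996; b·c/n = 2314·1527/6487 = 544.7014
Stratum 2 (Men): n = 2574; a·d/n = 142·591/2574 = 32.6037; b·c/n = 1612·229/2574 = 143.4141
OR_MH = (164.8996 + 32.6037) / (544.7014 + 143.4141) = 197.5034 / 688.1155 = 0.28702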